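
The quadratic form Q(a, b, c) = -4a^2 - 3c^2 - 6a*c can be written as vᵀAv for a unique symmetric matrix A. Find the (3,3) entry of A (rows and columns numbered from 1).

The coefficient of c^2 in Q is -3, and that is exactly A[3,3].

-3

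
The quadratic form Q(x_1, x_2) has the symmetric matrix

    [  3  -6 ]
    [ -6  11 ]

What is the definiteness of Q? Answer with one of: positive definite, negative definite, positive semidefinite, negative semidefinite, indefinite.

indefinite

For the 2×2 matrix [[3, -6], [-6, 11]]: det = 3·11 − (-6)² = -3, trace = 14.
det < 0 so the eigenvalues have opposite signs; the form is indefinite.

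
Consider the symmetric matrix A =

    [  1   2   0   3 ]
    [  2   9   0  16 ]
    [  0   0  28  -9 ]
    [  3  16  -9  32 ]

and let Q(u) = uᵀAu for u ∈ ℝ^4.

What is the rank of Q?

An LDLᵀ factorisation of A has diagonal entries 1, 5, 28, 3/28.
That gives 4 positive pivots.
The rank is the number of nonzero pivots: 4.

4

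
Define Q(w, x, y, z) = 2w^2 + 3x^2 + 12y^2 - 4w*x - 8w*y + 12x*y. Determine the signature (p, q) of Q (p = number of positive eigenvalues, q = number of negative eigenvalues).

(2, 0)

Write A = [[2, -2, -4, 0], [-2, 3, 6, 0], [-4, 6, 12, 0], [0, 0, 0, 0]].
Symmetric row and column elimination reduces A to a congruent diagonal form with pivots 2, 1, 0, 0.
Counting signs: 2 positive, 2 zero.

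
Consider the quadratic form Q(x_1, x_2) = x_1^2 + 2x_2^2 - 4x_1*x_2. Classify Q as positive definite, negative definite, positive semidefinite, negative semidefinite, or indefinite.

The symmetric matrix of Q is [[1, -2], [-2, 2]].
For the 2×2 matrix [[1, -2], [-2, 2]]: det = 1·2 − (-2)² = -2, trace = 3.
det < 0 so the eigenvalues have opposite signs; the form is indefinite.

indefinite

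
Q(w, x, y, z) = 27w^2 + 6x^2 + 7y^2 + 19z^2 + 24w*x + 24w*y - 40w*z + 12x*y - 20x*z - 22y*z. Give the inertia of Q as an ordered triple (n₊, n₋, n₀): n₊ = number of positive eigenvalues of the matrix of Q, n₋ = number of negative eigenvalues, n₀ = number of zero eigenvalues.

The symmetric matrix is A = [[27, 12, 12, -20], [12, 6, 6, -10], [12, 6, 7, -11], [-20, -10, -11, 19]].
An LDLᵀ factorisation of A has diagonal entries 27, 2/3, 1, 4/3.
Counting signs: 4 positive.

(4, 0, 0)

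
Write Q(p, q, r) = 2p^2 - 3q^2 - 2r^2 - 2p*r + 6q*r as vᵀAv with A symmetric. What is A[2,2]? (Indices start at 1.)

The coefficient of q^2 in Q is -3, and that is exactly A[2,2].

-3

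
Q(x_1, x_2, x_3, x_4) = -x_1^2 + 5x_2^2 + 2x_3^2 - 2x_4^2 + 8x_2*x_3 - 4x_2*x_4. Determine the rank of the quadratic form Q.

4

Write A = [[-1, 0, 0, 0], [0, 5, 4, -2], [0, 4, 2, 0], [0, -2, 0, -2]].
Congruent diagonalization of A (simultaneous row and column reduction) yields pivots -1, 5, -6/5, -2/3.
That gives 1 positive, 3 negative pivots.
The rank is the number of nonzero pivots: 4.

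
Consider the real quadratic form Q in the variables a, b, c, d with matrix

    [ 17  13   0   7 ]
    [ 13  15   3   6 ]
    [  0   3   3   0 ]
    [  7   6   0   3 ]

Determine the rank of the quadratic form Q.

4

Row-reducing A symmetrically gives the diagonal entries 17, 86/17, 105/86, -3/35.
That gives 3 positive, 1 negative pivots.
The rank is the number of nonzero pivots: 4.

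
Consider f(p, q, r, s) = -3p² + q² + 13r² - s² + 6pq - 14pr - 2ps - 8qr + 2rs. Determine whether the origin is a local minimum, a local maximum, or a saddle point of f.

saddle point

The Hessian at the origin is H = [[-6, 6, -14, -2], [6, 2, -8, 0], [-14, -8, 26, 2], [-2, 0, 2, -2]].
An LDLᵀ factorisation of H has diagonal entries -6, 8, -11/6, -12/11.
Counting signs: 1 positive, 3 negative.
H is indefinite, so the origin is a saddle point.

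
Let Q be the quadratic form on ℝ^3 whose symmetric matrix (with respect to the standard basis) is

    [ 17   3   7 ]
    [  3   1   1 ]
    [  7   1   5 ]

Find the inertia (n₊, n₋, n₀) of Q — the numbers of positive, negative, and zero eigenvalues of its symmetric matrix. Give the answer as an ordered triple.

Row-reducing A symmetrically gives the diagonal entries 17, 8/17, 2.
Counting signs: 3 positive.

(3, 0, 0)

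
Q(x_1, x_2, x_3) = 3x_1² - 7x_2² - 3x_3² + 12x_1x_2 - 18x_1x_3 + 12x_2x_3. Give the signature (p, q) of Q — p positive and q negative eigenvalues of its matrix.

(2, 1)

The symmetric matrix is A = [[3, 6, -9], [6, -7, 6], [-9, 6, -3]].
Congruent diagonalization of A (simultaneous row and column reduction) yields pivots 3, -19, 6/19.
Counting signs: 2 positive, 1 negative.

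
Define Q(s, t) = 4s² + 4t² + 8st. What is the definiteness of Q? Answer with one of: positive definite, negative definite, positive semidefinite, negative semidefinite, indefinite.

positive semidefinite

The symmetric matrix is A = [[4, 4], [4, 4]].
Applying the same elementary operations to the rows and columns of A produces a congruent diagonal matrix with entries 4, 0.
So there are 1 positive, 1 zero pivots.
Hence Q is positive semidefinite.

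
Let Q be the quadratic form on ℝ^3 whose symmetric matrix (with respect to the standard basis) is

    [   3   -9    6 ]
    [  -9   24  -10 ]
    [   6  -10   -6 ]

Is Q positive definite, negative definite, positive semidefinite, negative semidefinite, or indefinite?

indefinite

Applying the same elementary operations to the rows and columns of A produces a congruent diagonal matrix with entries 3, -3, 10/3.
Counting signs: 2 positive, 1 negative.
Hence Q is indefinite.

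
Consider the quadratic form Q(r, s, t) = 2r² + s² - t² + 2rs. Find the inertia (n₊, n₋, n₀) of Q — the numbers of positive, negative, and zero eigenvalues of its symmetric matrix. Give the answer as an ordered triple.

The associated matrix is A = [[2, 1, 0], [1, 1, 0], [0, 0, -1]].
Row-reducing A symmetrically gives the diagonal entries 2, 1/2, -1.
Counting signs: 2 positive, 1 negative.

(2, 1, 0)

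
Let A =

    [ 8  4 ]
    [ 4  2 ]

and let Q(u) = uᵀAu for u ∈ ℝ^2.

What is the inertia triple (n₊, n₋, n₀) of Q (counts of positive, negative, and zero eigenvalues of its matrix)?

Row-reducing A symmetrically gives the diagonal entries 8, 0.
Counting signs: 1 positive, 1 zero.

(1, 0, 1)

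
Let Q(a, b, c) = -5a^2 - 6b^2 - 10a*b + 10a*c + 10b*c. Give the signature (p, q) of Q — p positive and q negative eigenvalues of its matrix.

The symmetric matrix is A = [[-5, -5, 5], [-5, -6, 5], [5, 5, 0]].
Applying the same elementary operations to the rows and columns of A produces a congruent diagonal matrix with entries -5, -1, 5.
So there are 1 positive, 2 negative pivots.

(1, 2)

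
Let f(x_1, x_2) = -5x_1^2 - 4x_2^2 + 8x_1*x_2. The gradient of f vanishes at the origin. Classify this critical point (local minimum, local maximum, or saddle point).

local maximum

The Hessian at the origin is H = [[-10, 8], [8, -8]].
det H = -10·-8 − (8)² = 16 > 0 and H[1,1] = -10 < 0, so H is negative definite.
Therefore the origin is a local maximum.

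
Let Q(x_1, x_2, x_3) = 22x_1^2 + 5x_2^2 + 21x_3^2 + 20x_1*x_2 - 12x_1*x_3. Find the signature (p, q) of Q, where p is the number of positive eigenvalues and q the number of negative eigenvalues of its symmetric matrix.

Write A = [[22, 10, -6], [10, 5, 0], [-6, 0, 21]].
Row-reducing A symmetrically gives the diagonal entries 22, 5/11, 3.
That gives 3 positive pivots.

(3, 0)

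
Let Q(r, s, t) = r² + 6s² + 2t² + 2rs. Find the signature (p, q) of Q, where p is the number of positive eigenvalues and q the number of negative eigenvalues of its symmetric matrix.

The symmetric matrix is A = [[1, 1, 0], [1, 6, 0], [0, 0, 2]].
Congruent diagonalization of A (simultaneous row and column reduction) yields pivots 1, 5, 2.
That gives 3 positive pivots.

(3, 0)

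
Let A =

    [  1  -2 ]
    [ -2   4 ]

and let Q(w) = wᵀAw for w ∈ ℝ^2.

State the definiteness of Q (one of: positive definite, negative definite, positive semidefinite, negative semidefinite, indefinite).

positive semidefinite

For the 2×2 matrix [[1, -2], [-2, 4]]: det = 1·4 − (-2)² = 0, trace = 5.
det = 0 so one eigenvalue is zero; the form is semidefinite with the sign of the trace.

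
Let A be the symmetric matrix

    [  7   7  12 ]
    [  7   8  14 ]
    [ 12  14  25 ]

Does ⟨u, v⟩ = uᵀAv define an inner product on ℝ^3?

Row-reducing A symmetrically gives the diagonal entries 7, 1, 3/7.
Counting signs: 3 positive.
Hence Q is positive definite.
⟨·,·⟩ is an inner product exactly when A is positive definite.

yes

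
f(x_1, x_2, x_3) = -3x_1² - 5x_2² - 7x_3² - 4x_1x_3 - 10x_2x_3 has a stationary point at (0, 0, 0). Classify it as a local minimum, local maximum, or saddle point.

local maximum

The Hessian at the origin is H = [[-6, 0, -4], [0, -10, -10], [-4, -10, -14]].
Congruent diagonalization of H (simultaneous row and column reduction) yields pivots -6, -10, -4/3.
So there are 3 negative pivots.
H is negative definite, so the origin is a strict local maximum.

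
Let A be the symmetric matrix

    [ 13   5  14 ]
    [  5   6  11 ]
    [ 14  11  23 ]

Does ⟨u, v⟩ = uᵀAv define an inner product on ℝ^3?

yes

Leading principal minors: Δ_1 = 13, Δ_2 = 53, Δ_3 = 10.
All leading principal minors are positive, so by Sylvester's criterion Q is positive definite.
⟨·,·⟩ is an inner product exactly when A is positive definite.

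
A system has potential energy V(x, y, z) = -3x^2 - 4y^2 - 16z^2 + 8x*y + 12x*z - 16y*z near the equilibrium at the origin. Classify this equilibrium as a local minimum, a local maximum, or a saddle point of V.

The Hessian at the origin is H = [[-6, 8, 12], [8, -8, -16], [12, -16, -32]].
Applying the same elementary operations to the rows and columns of H produces a congruent diagonal matrix with entries -6, 8/3, -8.
So there are 1 positive, 2 negative pivots.
H is indefinite, so the origin is a saddle point.

saddle point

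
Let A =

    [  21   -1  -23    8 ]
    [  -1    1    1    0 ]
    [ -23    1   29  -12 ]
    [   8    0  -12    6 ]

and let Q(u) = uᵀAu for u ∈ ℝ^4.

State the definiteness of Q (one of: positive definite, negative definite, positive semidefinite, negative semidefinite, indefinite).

Applying the same elementary operations to the rows and columns of A produces a congruent diagonal matrix with entries 21, 20/21, 19/5, 2/19.
So there are 4 positive pivots.
Hence Q is positive definite.

positive definite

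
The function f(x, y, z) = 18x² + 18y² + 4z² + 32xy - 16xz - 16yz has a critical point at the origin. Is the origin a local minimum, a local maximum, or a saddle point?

The Hessian at the origin is H = [[36, 32, -16], [32, 36, -16], [-16, -16, 8]].
Applying the same elementary operations to the rows and columns of H produces a congruent diagonal matrix with entries 36, 68/9, 8/17.
So there are 3 positive pivots.
H is positive definite, so the origin is a strict local minimum.

local minimum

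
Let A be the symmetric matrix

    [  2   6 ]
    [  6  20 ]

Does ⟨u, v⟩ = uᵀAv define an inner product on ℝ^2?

yes

Leading principal minors: Δ_1 = 2, Δ_2 = 4.
All leading principal minors are positive, so by Sylvester's criterion Q is positive definite.
⟨·,·⟩ is an inner product exactly when A is positive definite.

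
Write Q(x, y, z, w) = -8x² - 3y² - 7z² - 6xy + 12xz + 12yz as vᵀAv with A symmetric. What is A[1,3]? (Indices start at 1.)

6

The coefficient of x·z in Q is 12. For a symmetric A this equals A[1,3] + A[3,1] = 2·A[1,3].
So A[1,3] = 12/2 = 6.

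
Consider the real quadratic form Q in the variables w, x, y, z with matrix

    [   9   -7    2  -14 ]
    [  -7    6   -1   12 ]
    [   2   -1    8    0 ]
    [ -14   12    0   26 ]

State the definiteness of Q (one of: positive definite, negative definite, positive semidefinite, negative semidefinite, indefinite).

positive definite

An LDLᵀ factorisation of A has diagonal entries 9, 5/9, 7, 10/7.
That gives 4 positive pivots.
Hence Q is positive definite.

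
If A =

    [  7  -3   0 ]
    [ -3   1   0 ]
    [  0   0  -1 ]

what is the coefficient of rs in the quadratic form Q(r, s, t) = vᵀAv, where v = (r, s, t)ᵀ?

-6

The coefficient of rs is A[1,2] + A[2,1] = 2·(-3) = -6.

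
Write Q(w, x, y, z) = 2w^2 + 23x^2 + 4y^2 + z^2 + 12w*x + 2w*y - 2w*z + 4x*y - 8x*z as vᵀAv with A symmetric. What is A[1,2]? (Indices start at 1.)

6

The coefficient of w·x in Q is 12. For a symmetric A this equals A[1,2] + A[2,1] = 2·A[1,2].
So A[1,2] = 12/2 = 6.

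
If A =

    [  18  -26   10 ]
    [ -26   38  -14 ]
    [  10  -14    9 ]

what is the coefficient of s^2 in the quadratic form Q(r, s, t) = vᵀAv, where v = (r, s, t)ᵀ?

The coefficient of s^2 is the diagonal entry A[2,2] = 38.

38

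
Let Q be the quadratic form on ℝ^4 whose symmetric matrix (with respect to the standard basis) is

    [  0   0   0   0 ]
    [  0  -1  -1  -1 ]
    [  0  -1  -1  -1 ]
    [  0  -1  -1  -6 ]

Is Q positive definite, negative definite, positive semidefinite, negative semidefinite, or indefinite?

negative semidefinite

Row-reducing A symmetrically gives the diagonal entries 0, -1, 0, -5.
That gives 2 negative, 2 zero pivots.
Hence Q is negative semidefinite.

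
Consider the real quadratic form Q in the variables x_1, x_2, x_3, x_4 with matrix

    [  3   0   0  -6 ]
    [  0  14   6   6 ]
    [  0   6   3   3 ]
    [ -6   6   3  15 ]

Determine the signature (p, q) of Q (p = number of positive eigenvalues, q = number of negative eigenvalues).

(3, 0)

Applying the same elementary operations to the rows and columns of A produces a congruent diagonal matrix with entries 3, 14, 3/7, 0.
Counting signs: 3 positive, 1 zero.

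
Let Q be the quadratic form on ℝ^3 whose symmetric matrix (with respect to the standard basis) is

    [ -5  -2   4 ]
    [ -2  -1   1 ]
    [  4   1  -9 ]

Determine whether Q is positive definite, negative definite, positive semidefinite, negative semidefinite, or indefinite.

negative definite

Leading principal minors: Δ_1 = -5, Δ_2 = 1, Δ_3 = -4.
The signs alternate starting with Δ_1 < 0, so by Sylvester's criterion Q is negative definite.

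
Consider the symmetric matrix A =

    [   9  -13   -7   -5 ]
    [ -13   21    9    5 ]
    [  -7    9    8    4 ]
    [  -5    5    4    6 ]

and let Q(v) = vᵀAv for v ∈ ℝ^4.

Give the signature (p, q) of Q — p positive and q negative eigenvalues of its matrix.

Applying the same elementary operations to the rows and columns of A produces a congruent diagonal matrix with entries 9, 20/9, 2, 1/2.
That gives 4 positive pivots.

(4, 0)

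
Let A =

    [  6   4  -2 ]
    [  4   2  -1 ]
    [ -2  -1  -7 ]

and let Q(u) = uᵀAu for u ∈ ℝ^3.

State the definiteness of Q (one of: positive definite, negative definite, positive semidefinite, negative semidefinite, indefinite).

indefinite

Row-reducing A symmetrically gives the diagonal entries 6, -2/3, -15/2.
That gives 1 positive, 2 negative pivots.
Hence Q is indefinite.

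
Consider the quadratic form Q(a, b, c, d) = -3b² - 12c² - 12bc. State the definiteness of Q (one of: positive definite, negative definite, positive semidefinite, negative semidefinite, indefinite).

negative semidefinite

Write A = [[0, 0, 0, 0], [0, -3, -6, 0], [0, -6, -12, 0], [0, 0, 0, 0]].
Row-reducing A symmetrically gives the diagonal entries 0, -3, 0, 0.
Counting signs: 1 negative, 3 zero.
Hence Q is negative semidefinite.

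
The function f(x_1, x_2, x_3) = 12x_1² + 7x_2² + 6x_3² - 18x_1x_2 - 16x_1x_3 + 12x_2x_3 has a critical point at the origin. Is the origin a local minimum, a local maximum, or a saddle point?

local minimum

The Hessian at the origin is H = [[24, -18, -16], [-18, 14, 12], [-16, 12, 12]].
Congruent diagonalization of H (simultaneous row and column reduction) yields pivots 24, 1/2, 4/3.
So there are 3 positive pivots.
H is positive definite, so the origin is a strict local minimum.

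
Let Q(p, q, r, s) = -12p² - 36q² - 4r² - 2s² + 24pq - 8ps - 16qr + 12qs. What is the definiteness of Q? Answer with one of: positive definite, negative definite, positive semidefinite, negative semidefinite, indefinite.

negative definite

The symmetric matrix of Q is A = [[-12, 12, 0, -4], [12, -36, -8, 6], [0, -8, -4, 0], [-4, 6, 0, -2]].
Leading principal minors: Δ_1 = -12, Δ_2 = 288, Δ_3 = -384, Δ_4 = 64.
The signs alternate starting with Δ_1 < 0, so by Sylvester's criterion Q is negative definite.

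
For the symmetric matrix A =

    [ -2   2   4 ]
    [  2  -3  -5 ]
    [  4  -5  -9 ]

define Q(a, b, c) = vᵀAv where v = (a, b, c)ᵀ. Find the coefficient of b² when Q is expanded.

-3

The coefficient of b² is the diagonal entry A[2,2] = -3.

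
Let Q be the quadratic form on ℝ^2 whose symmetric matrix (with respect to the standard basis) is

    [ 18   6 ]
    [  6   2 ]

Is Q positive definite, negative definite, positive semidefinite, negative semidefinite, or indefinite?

For the 2×2 matrix [[18, 6], [6, 2]]: det = 18·2 − (6)² = 0, trace = 20.
det = 0 so one eigenvalue is zero; the form is semidefinite with the sign of the trace.

positive semidefinite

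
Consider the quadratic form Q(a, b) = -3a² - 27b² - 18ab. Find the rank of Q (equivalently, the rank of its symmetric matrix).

1

The associated matrix is A = [[-3, -9], [-9, -27]].
Congruent diagonalization of A (simultaneous row and column reduction) yields pivots -3, 0.
That gives 1 negative, 1 zero pivots.
The rank is the number of nonzero pivots: 1.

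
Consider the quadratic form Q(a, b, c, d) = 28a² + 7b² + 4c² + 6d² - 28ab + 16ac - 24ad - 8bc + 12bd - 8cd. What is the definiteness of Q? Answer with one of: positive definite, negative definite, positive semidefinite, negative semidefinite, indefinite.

The associated matrix is A = [[28, -14, 8, -12], [-14, 7, -4, 6], [8, -4, 4, -4], [-12, 6, -4, 6]].
Symmetric row and column elimination reduces A to a congruent diagonal form with pivots 28, 0, 12/7, 2/3.
Counting signs: 3 positive, 1 zero.
Hence Q is positive semidefinite.

positive semidefinite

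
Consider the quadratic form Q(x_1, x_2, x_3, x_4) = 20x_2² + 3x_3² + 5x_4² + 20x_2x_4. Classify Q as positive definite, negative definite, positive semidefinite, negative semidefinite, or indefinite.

The symmetric matrix is A = [[0, 0, 0, 0], [0, 20, 0, 10], [0, 0, 3, 0], [0, 10, 0, 5]].
Symmetric row and column elimination reduces A to a congruent diagonal form with pivots 0, 20, 3, 0.
So there are 2 positive, 2 zero pivots.
Hence Q is positive semidefinite.

positive semidefinite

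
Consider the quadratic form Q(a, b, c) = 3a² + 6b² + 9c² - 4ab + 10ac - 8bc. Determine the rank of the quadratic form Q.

The symmetric matrix is A = [[3, -2, 5], [-2, 6, -4], [5, -4, 9]].
Applying the same elementary operations to the rows and columns of A produces a congruent diagonal matrix with entries 3, 14/3, 4/7.
So there are 3 positive pivots.
The rank is the number of nonzero pivots: 3.

3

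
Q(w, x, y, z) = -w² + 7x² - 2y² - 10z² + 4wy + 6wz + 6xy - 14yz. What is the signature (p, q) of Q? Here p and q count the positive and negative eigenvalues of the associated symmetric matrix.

(2, 2)

The symmetric matrix is A = [[-1, 0, 2, 3], [0, 7, 3, 0], [2, 3, -2, -7], [3, 0, -7, -10]].
Row-reducing A symmetrically gives the diagonal entries -1, 7, 5/7, -12/5.
Counting signs: 2 positive, 2 negative.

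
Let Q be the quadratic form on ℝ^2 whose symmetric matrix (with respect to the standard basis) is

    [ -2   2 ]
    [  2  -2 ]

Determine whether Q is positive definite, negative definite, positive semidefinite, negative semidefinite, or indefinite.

negative semidefinite

Congruent diagonalization of A (simultaneous row and column reduction) yields pivots -2, 0.
So there are 1 negative, 1 zero pivots.
Hence Q is negative semidefinite.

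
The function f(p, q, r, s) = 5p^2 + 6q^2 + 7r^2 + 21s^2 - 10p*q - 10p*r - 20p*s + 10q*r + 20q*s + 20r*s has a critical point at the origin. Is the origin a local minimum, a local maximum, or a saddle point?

The Hessian at the origin is H = [[10, -10, -10, -20], [-10, 12, 10, 20], [-10, 10, 14, 20], [-20, 20, 20, 42]].
Row-reducing H symmetrically gives the diagonal entries 10, 2, 4, 2.
That gives 4 positive pivots.
H is positive definite, so the origin is a strict local minimum.

local minimum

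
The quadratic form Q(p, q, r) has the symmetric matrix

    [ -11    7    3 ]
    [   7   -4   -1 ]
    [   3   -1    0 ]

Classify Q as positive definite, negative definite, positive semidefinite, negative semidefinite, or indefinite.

indefinite

Congruent diagonalization of A (simultaneous row and column reduction) yields pivots -11, 5/11, -1.
Counting signs: 1 positive, 2 negative.
Hence Q is indefinite.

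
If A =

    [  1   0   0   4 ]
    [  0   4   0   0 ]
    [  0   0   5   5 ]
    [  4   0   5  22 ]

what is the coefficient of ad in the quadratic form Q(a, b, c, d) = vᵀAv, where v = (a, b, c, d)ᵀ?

8

The coefficient of ad is A[1,4] + A[4,1] = 2·4 = 8.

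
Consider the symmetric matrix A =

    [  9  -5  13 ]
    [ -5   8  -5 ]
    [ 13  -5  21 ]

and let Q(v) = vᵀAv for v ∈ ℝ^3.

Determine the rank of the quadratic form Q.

3

Symmetric row and column elimination reduces A to a congruent diagonal form with pivots 9, 47/9, 60/47.
That gives 3 positive pivots.
The rank is the number of nonzero pivots: 3.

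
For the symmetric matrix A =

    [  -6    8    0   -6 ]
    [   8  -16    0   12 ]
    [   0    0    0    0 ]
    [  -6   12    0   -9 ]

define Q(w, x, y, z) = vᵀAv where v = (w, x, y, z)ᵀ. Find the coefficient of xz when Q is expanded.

The coefficient of xz is A[2,4] + A[4,2] = 2·12 = 24.

24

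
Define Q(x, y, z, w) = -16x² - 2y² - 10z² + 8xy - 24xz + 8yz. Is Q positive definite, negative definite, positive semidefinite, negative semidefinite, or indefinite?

negative semidefinite

The symmetric matrix is A = [[-16, 4, -12, 0], [4, -2, 4, 0], [-12, 4, -10, 0], [0, 0, 0, 0]].
Congruent diagonalization of A (simultaneous row and column reduction) yields pivots -16, -1, 0, 0.
So there are 2 negative, 2 zero pivots.
Hence Q is negative semidefinite.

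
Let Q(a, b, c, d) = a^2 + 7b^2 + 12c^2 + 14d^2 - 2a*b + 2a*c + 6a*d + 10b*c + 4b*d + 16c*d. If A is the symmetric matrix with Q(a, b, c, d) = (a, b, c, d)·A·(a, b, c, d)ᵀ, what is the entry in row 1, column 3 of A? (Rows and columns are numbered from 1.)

The coefficient of a·c in Q is 2. For a symmetric A this equals A[1,3] + A[3,1] = 2·A[1,3].
So A[1,3] = 2/2 = 1.

1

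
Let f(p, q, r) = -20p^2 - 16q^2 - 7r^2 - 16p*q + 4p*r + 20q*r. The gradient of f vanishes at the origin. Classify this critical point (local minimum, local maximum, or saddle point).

local maximum

The Hessian at the origin is H = [[-40, -16, 4], [-16, -32, 20], [4, 20, -14]].
An LDLᵀ factorisation of H has diagonal entries -40, -128/5, -3/8.
Counting signs: 3 negative.
H is negative definite, so the origin is a strict local maximum.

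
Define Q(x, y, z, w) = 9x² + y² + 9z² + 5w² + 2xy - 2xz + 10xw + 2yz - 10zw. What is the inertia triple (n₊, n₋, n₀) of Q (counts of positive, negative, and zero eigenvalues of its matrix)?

The associated matrix is A = [[9, 1, -1, 5], [1, 1, 1, 0], [-1, 1, 9, -5], [5, 0, -5, 5]].
Congruent diagonalization of A (simultaneous row and column reduction) yields pivots 9, 8/9, 15/2, 0.
Counting signs: 3 positive, 1 zero.

(3, 0, 1)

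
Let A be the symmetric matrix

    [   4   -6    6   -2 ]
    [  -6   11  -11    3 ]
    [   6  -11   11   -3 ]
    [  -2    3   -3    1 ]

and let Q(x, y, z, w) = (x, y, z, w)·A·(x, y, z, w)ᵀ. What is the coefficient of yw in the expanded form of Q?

6

The coefficient of yw is A[2,4] + A[4,2] = 2·3 = 6.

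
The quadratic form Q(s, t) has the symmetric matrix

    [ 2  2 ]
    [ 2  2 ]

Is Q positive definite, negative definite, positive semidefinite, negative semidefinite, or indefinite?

Row-reducing A symmetrically gives the diagonal entries 2, 0.
So there are 1 positive, 1 zero pivots.
Hence Q is positive semidefinite.

positive semidefinite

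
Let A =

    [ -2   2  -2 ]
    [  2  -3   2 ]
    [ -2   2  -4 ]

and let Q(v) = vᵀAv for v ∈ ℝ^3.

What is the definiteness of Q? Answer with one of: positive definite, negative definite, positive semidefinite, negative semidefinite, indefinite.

negative definite

Row-reducing A symmetrically gives the diagonal entries -2, -1, -2.
Counting signs: 3 negative.
Hence Q is negative definite.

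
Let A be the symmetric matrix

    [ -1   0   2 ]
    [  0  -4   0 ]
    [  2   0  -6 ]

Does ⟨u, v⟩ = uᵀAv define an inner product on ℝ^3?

no

Applying the same elementary operations to the rows and columns of A produces a congruent diagonal matrix with entries -1, -4, -2.
So there are 3 negative pivots.
Hence Q is negative definite.
⟨·,·⟩ is an inner product exactly when A is positive definite.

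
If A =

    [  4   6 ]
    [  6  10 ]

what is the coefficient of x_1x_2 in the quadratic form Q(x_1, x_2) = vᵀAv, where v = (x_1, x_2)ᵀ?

The coefficient of x_1x_2 is A[1,2] + A[2,1] = 2·6 = 12.

12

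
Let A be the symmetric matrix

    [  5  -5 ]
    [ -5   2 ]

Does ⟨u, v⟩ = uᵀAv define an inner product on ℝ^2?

no

For the 2×2 matrix [[5, -5], [-5, 2]]: det = 5·2 − (-5)² = -15, trace = 7.
det < 0 so the eigenvalues have opposite signs; the form is indefinite.
⟨·,·⟩ is an inner product exactly when A is positive definite.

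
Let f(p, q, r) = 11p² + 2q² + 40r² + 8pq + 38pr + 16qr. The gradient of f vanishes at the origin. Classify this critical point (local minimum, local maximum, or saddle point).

local minimum

The Hessian at the origin is H = [[22, 8, 38], [8, 4, 16], [38, 16, 80]].
Applying the same elementary operations to the rows and columns of H produces a congruent diagonal matrix with entries 22, 12/11, 10.
So there are 3 positive pivots.
H is positive definite, so the origin is a strict local minimum.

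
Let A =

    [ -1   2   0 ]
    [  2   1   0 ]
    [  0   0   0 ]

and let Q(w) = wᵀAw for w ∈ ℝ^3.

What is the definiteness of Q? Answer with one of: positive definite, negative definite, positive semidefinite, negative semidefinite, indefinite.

Congruent diagonalization of A (simultaneous row and column reduction) yields pivots -1, 5, 0.
That gives 1 positive, 1 negative, 1 zero pivots.
Hence Q is indefinite.

indefinite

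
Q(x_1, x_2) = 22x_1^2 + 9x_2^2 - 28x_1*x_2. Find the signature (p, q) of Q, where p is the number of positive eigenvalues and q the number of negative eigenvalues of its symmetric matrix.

The symmetric matrix is A = [[22, -14], [-14, 9]].
Row-reducing A symmetrically gives the diagonal entries 22, 1/11.
So there are 2 positive pivots.

(2, 0)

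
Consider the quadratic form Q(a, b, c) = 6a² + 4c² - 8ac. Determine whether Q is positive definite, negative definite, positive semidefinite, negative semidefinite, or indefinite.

positive semidefinite

The symmetric matrix is A = [[6, 0, -4], [0, 0, 0], [-4, 0, 4]].
Applying the same elementary operations to the rows and columns of A produces a congruent diagonal matrix with entries 6, 0, 4/3.
So there are 2 positive, 1 zero pivots.
Hence Q is positive semidefinite.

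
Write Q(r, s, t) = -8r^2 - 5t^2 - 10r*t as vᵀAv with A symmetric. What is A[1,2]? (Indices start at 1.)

0

The coefficient of r·s in Q is 0. For a symmetric A this equals A[1,2] + A[2,1] = 2·A[1,2].
So A[1,2] = 0/2 = 0.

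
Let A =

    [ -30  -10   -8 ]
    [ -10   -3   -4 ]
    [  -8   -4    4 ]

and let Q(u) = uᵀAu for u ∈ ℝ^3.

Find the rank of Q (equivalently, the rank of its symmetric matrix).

Row-reducing A symmetrically gives the diagonal entries -30, 1/3, 4/5.
So there are 2 positive, 1 negative pivots.
The rank is the number of nonzero pivots: 3.

3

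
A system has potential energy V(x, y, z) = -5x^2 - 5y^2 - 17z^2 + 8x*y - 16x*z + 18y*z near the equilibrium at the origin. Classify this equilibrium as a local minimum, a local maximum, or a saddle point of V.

local maximum

The Hessian at the origin is H = [[-10, 8, -16], [8, -10, 18], [-16, 18, -34]].
Applying the same elementary operations to the rows and columns of H produces a congruent diagonal matrix with entries -10, -18/5, -8/9.
Counting signs: 3 negative.
H is negative definite, so the origin is a strict local maximum.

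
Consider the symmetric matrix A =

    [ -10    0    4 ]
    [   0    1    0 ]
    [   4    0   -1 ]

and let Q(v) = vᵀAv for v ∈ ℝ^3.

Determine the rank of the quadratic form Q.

Applying the same elementary operations to the rows and columns of A produces a congruent diagonal matrix with entries -10, 1, 3/5.
So there are 2 positive, 1 negative pivots.
The rank is the number of nonzero pivots: 3.

3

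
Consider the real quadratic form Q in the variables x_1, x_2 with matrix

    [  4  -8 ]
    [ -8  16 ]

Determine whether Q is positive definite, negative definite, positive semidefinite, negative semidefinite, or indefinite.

positive semidefinite

Symmetric row and column elimination reduces A to a congruent diagonal form with pivots 4, 0.
Counting signs: 1 positive, 1 zero.
Hence Q is positive semidefinite.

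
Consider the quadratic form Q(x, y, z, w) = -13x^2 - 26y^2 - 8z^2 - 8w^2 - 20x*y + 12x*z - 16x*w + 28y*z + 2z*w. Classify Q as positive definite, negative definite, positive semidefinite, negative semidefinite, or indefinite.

negative definite

The symmetric matrix of Q is A = [[-13, -10, 6, -8], [-10, -26, 14, 0], [6, 14, -8, 1], [-8, 0, 1, -8]].
Leading principal minors: Δ_1 = -13, Δ_2 = 238, Δ_3 = -100, Δ_4 = 50.
The signs alternate starting with Δ_1 < 0, so by Sylvester's criterion Q is negative definite.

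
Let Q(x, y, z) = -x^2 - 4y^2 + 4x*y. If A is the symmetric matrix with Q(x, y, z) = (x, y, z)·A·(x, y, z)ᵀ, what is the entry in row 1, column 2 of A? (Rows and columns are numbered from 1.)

The coefficient of x·y in Q is 4. For a symmetric A this equals A[1,2] + A[2,1] = 2·A[1,2].
So A[1,2] = 4/2 = 2.

2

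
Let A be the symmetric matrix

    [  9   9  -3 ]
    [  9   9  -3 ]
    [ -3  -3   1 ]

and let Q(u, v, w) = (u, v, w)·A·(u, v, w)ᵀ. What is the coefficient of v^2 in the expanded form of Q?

9

The coefficient of v^2 is the diagonal entry A[2,2] = 9.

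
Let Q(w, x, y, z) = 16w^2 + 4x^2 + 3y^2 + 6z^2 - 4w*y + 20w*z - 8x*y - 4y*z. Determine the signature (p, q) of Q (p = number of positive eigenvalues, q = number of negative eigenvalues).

(3, 1)

The associated matrix is A = [[16, 0, -2, 10], [0, 4, -4, 0], [-2, -4, 3, -2], [10, 0, -2, 6]].
Congruent diagonalization of A (simultaneous row and column reduction) yields pivots 16, 4, -5/4, 1/5.
So there are 3 positive, 1 negative pivots.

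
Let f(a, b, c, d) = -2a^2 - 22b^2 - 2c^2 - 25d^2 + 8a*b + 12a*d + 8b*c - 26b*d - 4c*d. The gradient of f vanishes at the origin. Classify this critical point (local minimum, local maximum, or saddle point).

The Hessian at the origin is H = [[-4, 8, 0, 12], [8, -44, 8, -26], [0, 8, -4, -4], [12, -26, -4, -50]].
Applying the same elementary operations to the rows and columns of H produces a congruent diagonal matrix with entries -4, -28, -12/7, -5/3.
Counting signs: 4 negative.
H is negative definite, so the origin is a strict local maximum.

local maximum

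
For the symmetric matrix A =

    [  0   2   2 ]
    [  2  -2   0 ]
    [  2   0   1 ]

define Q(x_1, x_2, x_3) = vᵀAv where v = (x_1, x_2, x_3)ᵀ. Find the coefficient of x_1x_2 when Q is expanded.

4

The coefficient of x_1x_2 is A[1,2] + A[2,1] = 2·2 = 4.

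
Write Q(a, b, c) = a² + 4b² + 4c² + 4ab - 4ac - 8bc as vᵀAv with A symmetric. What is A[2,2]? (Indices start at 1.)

4

The coefficient of b² in Q is 4, and that is exactly A[2,2].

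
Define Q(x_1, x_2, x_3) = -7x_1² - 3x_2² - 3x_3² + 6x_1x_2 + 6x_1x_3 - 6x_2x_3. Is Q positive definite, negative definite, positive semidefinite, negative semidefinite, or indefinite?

negative semidefinite

Write A = [[-7, 3, 3], [3, -3, -3], [3, -3, -3]].
Row-reducing A symmetrically gives the diagonal entries -7, -12/7, 0.
So there are 2 negative, 1 zero pivots.
Hence Q is negative semidefinite.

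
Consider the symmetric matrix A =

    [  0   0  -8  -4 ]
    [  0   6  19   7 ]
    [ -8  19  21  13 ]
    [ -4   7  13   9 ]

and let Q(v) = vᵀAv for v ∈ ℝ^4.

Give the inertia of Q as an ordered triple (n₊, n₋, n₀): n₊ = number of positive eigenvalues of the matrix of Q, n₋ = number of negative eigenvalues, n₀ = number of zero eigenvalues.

(3, 1, 0)

By Sylvester's law of inertia any congruent diagonalization of A has 3 positive, 1 negative and 0 zero entries.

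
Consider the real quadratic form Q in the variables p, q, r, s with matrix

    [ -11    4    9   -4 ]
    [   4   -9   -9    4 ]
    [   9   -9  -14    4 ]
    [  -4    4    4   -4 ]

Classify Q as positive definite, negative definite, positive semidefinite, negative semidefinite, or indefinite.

negative definite

Leading principal minors: Δ_1 = -11, Δ_2 = 83, Δ_3 = -190, Δ_4 = 200.
The signs alternate starting with Δ_1 < 0, so by Sylvester's criterion Q is negative definite.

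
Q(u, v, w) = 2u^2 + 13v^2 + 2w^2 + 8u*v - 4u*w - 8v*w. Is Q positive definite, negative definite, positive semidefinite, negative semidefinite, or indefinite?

positive semidefinite

The symmetric matrix is A = [[2, 4, -2], [4, 13, -4], [-2, -4, 2]].
Row-reducing A symmetrically gives the diagonal entries 2, 5, 0.
Counting signs: 2 positive, 1 zero.
Hence Q is positive semidefinite.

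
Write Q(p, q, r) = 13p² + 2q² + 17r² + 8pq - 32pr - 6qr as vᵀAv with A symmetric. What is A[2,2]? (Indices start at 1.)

2

The coefficient of q² in Q is 2, and that is exactly A[2,2].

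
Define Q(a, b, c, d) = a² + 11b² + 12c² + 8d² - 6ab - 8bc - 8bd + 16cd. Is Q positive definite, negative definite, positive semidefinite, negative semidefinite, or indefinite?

positive semidefinite

The associated matrix is A = [[1, -3, 0, 0], [-3, 11, -4, -4], [0, -4, 12, 8], [0, -4, 8, 8]].
Congruent diagonalization of A (simultaneous row and column reduction) yields pivots 1, 2, 4, 0.
So there are 3 positive, 1 zero pivots.
Hence Q is positive semidefinite.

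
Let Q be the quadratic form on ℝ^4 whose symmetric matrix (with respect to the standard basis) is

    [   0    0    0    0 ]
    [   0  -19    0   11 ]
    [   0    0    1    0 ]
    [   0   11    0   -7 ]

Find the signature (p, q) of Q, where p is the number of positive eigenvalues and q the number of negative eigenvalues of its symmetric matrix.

(1, 2)

Symmetric row and column elimination reduces A to a congruent diagonal form with pivots 0, -19, 1, -12/19.
That gives 1 positive, 2 negative, 1 zero pivots.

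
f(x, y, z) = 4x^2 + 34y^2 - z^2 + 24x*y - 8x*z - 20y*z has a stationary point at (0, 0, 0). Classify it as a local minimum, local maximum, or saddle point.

saddle point

The Hessian at the origin is H = [[8, 24, -8], [24, 68, -20], [-8, -20, -2]].
An LDLᵀ factorisation of H has diagonal entries 8, -4, -6.
So there are 1 positive, 2 negative pivots.
H is indefinite, so the origin is a saddle point.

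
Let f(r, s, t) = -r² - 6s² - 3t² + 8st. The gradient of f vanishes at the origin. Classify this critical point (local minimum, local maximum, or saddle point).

The Hessian at the origin is H = [[-2, 0, 0], [0, -12, 8], [0, 8, -6]].
An LDLᵀ factorisation of H has diagonal entries -2, -12, -2/3.
That gives 3 negative pivots.
H is negative definite, so the origin is a strict local maximum.

local maximum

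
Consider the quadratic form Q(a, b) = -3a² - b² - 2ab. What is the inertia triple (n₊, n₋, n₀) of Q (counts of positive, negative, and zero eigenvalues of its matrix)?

Write A = [[-3, -1], [-1, -1]].
Congruent diagonalization of A (simultaneous row and column reduction) yields pivots -3, -2/3.
Counting signs: 2 negative.

(0, 2, 0)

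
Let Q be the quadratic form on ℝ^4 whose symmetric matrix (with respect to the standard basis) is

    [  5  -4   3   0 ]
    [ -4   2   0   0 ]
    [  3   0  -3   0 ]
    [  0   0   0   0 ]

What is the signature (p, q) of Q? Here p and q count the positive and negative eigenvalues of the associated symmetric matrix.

(1, 1)

Symmetric row and column elimination reduces A to a congruent diagonal form with pivots 5, -6/5, 0, 0.
Counting signs: 1 positive, 1 negative, 2 zero.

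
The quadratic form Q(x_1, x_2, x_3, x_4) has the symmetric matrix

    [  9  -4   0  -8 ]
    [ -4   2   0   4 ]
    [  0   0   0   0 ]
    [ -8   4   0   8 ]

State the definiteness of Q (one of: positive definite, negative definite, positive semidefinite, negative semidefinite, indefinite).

positive semidefinite

Symmetric row and column elimination reduces A to a congruent diagonal form with pivots 9, 2/9, 0, 0.
Counting signs: 2 positive, 2 zero.
Hence Q is positive semidefinite.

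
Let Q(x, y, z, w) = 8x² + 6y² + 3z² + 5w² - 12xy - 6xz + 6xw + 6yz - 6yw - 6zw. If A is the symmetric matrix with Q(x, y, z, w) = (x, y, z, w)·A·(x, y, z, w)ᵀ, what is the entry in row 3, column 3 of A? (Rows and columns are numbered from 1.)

3

The coefficient of z² in Q is 3, and that is exactly A[3,3].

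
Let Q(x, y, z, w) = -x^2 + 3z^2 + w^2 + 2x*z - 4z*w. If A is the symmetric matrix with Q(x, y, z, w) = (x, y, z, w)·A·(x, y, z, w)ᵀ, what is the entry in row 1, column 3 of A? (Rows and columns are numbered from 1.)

The coefficient of x·z in Q is 2. For a symmetric A this equals A[1,3] + A[3,1] = 2·A[1,3].
So A[1,3] = 2/2 = 1.

1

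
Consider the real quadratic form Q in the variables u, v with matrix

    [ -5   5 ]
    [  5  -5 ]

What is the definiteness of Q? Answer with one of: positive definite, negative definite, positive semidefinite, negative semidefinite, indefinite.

For the 2×2 matrix [[-5, 5], [5, -5]]: det = -5·-5 − (5)² = 0, trace = -10.
det = 0 so one eigenvalue is zero; the form is semidefinite with the sign of the trace.

negative semidefinite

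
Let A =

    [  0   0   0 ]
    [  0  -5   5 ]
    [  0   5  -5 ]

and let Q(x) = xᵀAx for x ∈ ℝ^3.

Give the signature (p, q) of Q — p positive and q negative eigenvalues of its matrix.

Applying the same elementary operations to the rows and columns of A produces a congruent diagonal matrix with entries 0, -5, 0.
Counting signs: 1 negative, 2 zero.

(0, 1)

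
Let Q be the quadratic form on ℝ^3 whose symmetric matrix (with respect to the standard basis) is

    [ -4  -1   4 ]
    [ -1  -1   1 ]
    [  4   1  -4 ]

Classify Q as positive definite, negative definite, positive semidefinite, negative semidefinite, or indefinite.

Applying the same elementary operations to the rows and columns of A produces a congruent diagonal matrix with entries -4, -3/4, 0.
Counting signs: 2 negative, 1 zero.
Hence Q is negative semidefinite.

negative semidefinite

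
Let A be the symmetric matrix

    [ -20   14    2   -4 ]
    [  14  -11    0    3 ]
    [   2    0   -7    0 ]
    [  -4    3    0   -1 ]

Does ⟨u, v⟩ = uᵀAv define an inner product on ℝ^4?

no

Leading principal minors: Δ_1 = -20, Δ_2 = 24, Δ_3 = -124, Δ_4 = 20.
The signs alternate starting with Δ_1 < 0, so by Sylvester's criterion Q is negative definite.
⟨·,·⟩ is an inner product exactly when A is positive definite.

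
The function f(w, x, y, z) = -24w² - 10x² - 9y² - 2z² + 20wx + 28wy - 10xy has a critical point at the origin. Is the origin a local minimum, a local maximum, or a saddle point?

The Hessian at the origin is H = [[-48, 20, 28, 0], [20, -20, -10, 0], [28, -10, -18, 0], [0, 0, 0, -4]].
Row-reducing H symmetrically gives the diagonal entries -48, -35/3, -10/7, -4.
So there are 4 negative pivots.
H is negative definite, so the origin is a strict local maximum.

local maximum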